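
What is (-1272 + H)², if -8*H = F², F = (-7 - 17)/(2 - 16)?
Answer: 3887023716/2401 ≈ 1.6189e+6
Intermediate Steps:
F = 12/7 (F = -24/(-14) = -24*(-1/14) = 12/7 ≈ 1.7143)
H = -18/49 (H = -(12/7)²/8 = -⅛*144/49 = -18/49 ≈ -0.36735)
(-1272 + H)² = (-1272 - 18/49)² = (-62346/49)² = 3887023716/2401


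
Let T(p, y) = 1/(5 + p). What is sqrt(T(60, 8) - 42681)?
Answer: 2*I*sqrt(45081790)/65 ≈ 206.59*I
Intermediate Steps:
sqrt(T(60, 8) - 42681) = sqrt(1/(5 + 60) - 42681) = sqrt(1/65 - 42681) = sqrt(-2774264/65) = 2*I*sqrt(45081790)/65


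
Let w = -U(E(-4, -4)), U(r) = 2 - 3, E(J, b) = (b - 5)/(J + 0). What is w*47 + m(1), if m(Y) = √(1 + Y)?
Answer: 47 + √2 ≈ 48.414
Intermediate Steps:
E(J, b) = (-5 + b)/J
U(r) = -1
w = 1 (w = -1*(-1) = 1)
w*47 + m(1) = 1*47 + √(1 + 1) = 47 + √2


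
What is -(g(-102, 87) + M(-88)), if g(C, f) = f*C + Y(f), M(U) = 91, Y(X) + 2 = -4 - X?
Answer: 8876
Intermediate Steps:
Y(X) = -6 - X (Y(X) = -2 + (-4 - X) = -6 - X)
g(C, f) = -6 - f + C*f (g(C, f) = f*C + (-6 - f) = C*f + (-6 - f) = -6 - f + C*f)
-(g(-102, 87) + M(-88)) = -((-6 - 1*87 - 102*87) + 91) = -((-6 - 87 - 8874) + 91) = -(-8967 + 91) = -1*(-8876) = 8876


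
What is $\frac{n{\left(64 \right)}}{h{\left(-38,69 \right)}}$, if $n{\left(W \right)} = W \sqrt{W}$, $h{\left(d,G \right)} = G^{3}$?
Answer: $\frac{512}{328509} \approx 0.0015586$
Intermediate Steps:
$n{\left(W \right)} = W^{\frac{3}{2}}$
$\frac{n{\left(64 \right)}}{h{\left(-38,69 \right)}} = \frac{64^{\frac{3}{2}}}{69^{3}} = \frac{512}{328509}$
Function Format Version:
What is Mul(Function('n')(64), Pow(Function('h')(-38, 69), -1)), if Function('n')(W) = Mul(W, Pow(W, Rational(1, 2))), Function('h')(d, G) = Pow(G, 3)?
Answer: Rational(512, 328509) ≈ 0.0015586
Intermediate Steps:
Function('n')(W) = Pow(W, Rational(3, 2))
Mul(Function('n')(64), Pow(Function('h')(-38, 69), -1)) = Mul(Pow(64, Rational(3, 2)), Pow(Pow(69, 3), -1)) = Mul(512, Pow(328509, -1)) = Mul(512, Rational(1, 328509)) = Rational(512, 328509)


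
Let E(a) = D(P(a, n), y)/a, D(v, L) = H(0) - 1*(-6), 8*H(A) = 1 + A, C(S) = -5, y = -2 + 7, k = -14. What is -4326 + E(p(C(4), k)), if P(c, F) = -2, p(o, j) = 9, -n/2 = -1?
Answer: -311423/72 ≈ -4325.3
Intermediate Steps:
y = 5
n = 2 (n = -2*(-1) = 2)
H(A) = 1/8 + A/8 (H(A) = (1 + A)/8 = 1/8 + A/8)
D(v, L) = 49/8 (D(v, L) = (1/8 + (1/8)*0) - 1*(-6) = (1/8 + 0) + 6 = 1/8 + 6 = 49/8)
E(a) = 49/(8*a)
-4326 + E(p(C(4), k)) = -4326 + (49/8)/9 = -4326 + (49/8)*(1/9) = -4326 + 49/72 = -311423/72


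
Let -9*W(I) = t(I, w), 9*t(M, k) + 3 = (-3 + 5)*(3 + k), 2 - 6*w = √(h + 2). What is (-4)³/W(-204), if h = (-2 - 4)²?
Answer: 171072/83 + 15552*√38/83 ≈ 3216.2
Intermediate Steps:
h = 36 (h = (-6)² = 36)
w = ⅓ - √38/6 (w = ⅓ - √(36 + 2)/6 = ⅓ - √38/6 ≈ -0.69407)
t(M, k) = ⅓ + 2*k/9 (t(M, k) = -⅓ + ((-3 + 5)*(3 + k))/9 = -⅓ + (2*(3 + k))/9 = -⅓ + (6 + 2*k)/9 = -⅓ + (⅔ + 2*k/9) = ⅓ + 2*k/9)
W(I) = -11/243 + √38/243 (W(I) = -(⅓ + 2*(⅓ - √38/6)/9)/9 = -(⅓ + (2/27 - √38/27))/9 = -(11/27 - √38/27)/9 = -11/243 + √38/243)
(-4)³/W(-204) = (-4)³/(-11/243 + √38/243) = -64/(-11/243 + √38/243)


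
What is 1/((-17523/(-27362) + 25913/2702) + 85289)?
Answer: 18483031/1576588325622 ≈ 1.1723e-5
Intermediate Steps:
1/((-17523/(-27362) + 25913/2702) + 85289) = 1/((-17523*(-1/27362) + 25913*(1/2702)) + 85289) = 1/((17523/27362 + 25913/2702) + 85289) = 1/(189094663/18483031 + 85289) = 1/(1576588325622/18483031) = 18483031/1576588325622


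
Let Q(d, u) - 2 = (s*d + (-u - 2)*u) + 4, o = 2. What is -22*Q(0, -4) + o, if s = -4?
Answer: 46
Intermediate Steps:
Q(d, u) = 6 - 4*d + u*(-2 - u) (Q(d, u) = 2 + ((-4*d + (-u - 2)*u) + 4) = 2 + ((-4*d + (-2 - u)*u) + 4) = 2 + ((-4*d + u*(-2 - u)) + 4) = 2 + (4 - 4*d + u*(-2 - u)) = 6 - 4*d + u*(-2 - u))
-22*Q(0, -4) + o = -22*(6 - 1*(-4)² - 4*0 - 2*(-4)) + 2 = -22*(6 - 1*16 + 0 + 8) + 2 = -22*(6 - 16 + 0 + 8) + 2 = -22*(-2) + 2 = 44 + 2 = 46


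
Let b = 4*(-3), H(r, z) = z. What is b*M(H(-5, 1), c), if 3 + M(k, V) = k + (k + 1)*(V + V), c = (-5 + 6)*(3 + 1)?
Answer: -168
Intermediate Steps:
b = -12
c = 4 (c = 1*4 = 4)
M(k, V) = -3 + k + 2*V*(1 + k) (M(k, V) = -3 + (k + (k + 1)*(V + V)) = -3 + (k + (1 + k)*(2*V)) = -3 + (k + 2*V*(1 + k)) = -3 + k + 2*V*(1 + k))
b*M(H(-5, 1), c) = -12*(-3 + 1 + 2*4 + 2*4*1) = -12*(-3 + 1 + 8 + 8) = -12*14 = -168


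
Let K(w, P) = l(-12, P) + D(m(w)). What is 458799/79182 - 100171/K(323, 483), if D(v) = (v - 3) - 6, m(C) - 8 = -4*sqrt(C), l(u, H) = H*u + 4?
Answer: 20447655271955/885615856314 - 400684*sqrt(323)/33553681 ≈ 22.874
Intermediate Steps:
l(u, H) = 4 + H*u
m(C) = 8 - 4*sqrt(C)
D(v) = -9 + v (D(v) = (-3 + v) - 6 = -9 + v)
K(w, P) = 3 - 12*P - 4*sqrt(w) (K(w, P) = (4 + P*(-12)) + (-9 + (8 - 4*sqrt(w))) = (4 - 12*P) + (-1 - 4*sqrt(w)) = 3 - 12*P - 4*sqrt(w))
458799/79182 - 100171/K(323, 483) = 458799/79182 - 100171/(3 - 12*483 - 4*sqrt(323)) = 458799*(1/79182) - 100171/(3 - 5796 - 4*sqrt(323)) = 152933/26394 - 100171/(-5793 - 4*sqrt(323))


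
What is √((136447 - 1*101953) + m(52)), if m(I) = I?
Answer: √34546 ≈ 185.87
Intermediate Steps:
√((136447 - 1*101953) + m(52)) = √((136447 - 1*101953) + 52) = √((136447 - 101953) + 52) = √(34494 + 52) = √34546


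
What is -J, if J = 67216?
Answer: -67216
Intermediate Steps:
-J = -1*67216 = -67216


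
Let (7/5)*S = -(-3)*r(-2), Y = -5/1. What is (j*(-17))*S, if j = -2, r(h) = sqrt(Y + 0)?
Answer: 510*I*sqrt(5)/7 ≈ 162.91*I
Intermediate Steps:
Y = -5 (Y = -5*1 = -5)
r(h) = I*sqrt(5) (r(h) = sqrt(-5 + 0) = sqrt(-5) = I*sqrt(5))
S = 15*I*sqrt(5)/7 (S = 5*(-(-3)*I*sqrt(5))/7 = 5*(3*I*sqrt(5))/7 = 15*I*sqrt(5)/7 ≈ 4.7916*I)
(j*(-17))*S = (-2*(-17))*(15*I*sqrt(5)/7) = 34*(15*I*sqrt(5)/7) = 510*I*sqrt(5)/7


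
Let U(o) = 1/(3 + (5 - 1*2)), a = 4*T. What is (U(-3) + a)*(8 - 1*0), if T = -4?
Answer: -380/3 ≈ -126.67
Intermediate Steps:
a = -16 (a = 4*(-4) = -16)
U(o) = ⅙ (U(o) = 1/(3 + (5 - 2)) = 1/(3 + 3) = 1/6 = ⅙)
(U(-3) + a)*(8 - 1*0) = (⅙ - 16)*(8 - 1*0) = -95*(8 + 0)/6 = -95/6*8 = -380/3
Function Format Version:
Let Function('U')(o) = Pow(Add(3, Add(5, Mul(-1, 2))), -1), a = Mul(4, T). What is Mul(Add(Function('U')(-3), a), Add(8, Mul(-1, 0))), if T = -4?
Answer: Rational(-380, 3) ≈ -126.67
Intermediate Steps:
a = -16 (a = Mul(4, -4) = -16)
Function('U')(o) = Rational(1, 6) (Function('U')(o) = Pow(Add(3, Add(5, -2)), -1) = Pow(Add(3, 3), -1) = Pow(6, -1) = Rational(1, 6))
Mul(Add(Function('U')(-3), a), Add(8, Mul(-1, 0))) = Mul(Add(Rational(1, 6), -16), Add(8, Mul(-1, 0))) = Mul(Rational(-95, 6), Add(8, 0)) = Mul(Rational(-95, 6), 8) = Rational(-380, 3)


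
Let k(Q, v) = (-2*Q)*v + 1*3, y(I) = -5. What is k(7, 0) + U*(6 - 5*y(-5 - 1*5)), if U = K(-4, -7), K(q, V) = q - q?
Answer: 3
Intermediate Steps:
K(q, V) = 0
k(Q, v) = 3 - 2*Q*v (k(Q, v) = -2*Q*v + 3 = 3 - 2*Q*v)
U = 0
k(7, 0) + U*(6 - 5*y(-5 - 1*5)) = (3 - 2*7*0) + 0*(6 - 5*(-5)) = (3 + 0) + 0*(6 + 25) = 3 + 0*31 = 3 + 0 = 3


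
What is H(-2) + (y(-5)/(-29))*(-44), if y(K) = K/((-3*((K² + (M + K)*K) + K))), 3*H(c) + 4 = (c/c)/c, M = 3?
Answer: -739/522 ≈ -1.4157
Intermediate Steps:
H(c) = -4/3 + 1/(3*c) (H(c) = -4/3 + ((c/c)/c)/3 = -4/3 + (1/c)/3 = -4/3 + 1/(3*c))
y(K) = K/(-3*K - 3*K² - 3*K*(3 + K)) (y(K) = K/((-3*((K² + (3 + K)*K) + K))) = K/((-3*((K² + K*(3 + K)) + K))) = K/((-3*(K + K² + K*(3 + K)))) = K/(-3*K - 3*K² - 3*K*(3 + K)))
H(-2) + (y(-5)/(-29))*(-44) = (⅓)*(1 - 4*(-2))/(-2) + (-1/(12 + 6*(-5))/(-29))*(-44) = (⅓)*(-½)*(1 + 8) + (-1/(12 - 30)*(-1/29))*(-44) = (⅓)*(-½)*9 + (-1/(-18)*(-1/29))*(-44) = -3/2 + (-1*(-1/18)*(-1/29))*(-44) = -3/2 + ((1/18)*(-1/29))*(-44) = -3/2 - 1/522*(-44) = -3/2 + 22/261 = -739/522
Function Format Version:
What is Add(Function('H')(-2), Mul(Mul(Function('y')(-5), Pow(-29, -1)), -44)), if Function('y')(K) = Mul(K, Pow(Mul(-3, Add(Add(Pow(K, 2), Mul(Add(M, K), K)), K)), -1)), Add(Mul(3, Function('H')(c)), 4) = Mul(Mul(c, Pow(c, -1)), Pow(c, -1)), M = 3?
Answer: Rational(-739, 522) ≈ -1.4157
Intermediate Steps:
Function('H')(c) = Add(Rational(-4, 3), Mul(Rational(1, 3), Pow(c, -1))) (Function('H')(c) = Add(Rational(-4, 3), Mul(Rational(1, 3), Mul(Mul(c, Pow(c, -1)), Pow(c, -1)))) = Add(Rational(-4, 3), Mul(Rational(1, 3), Mul(1, Pow(c, -1)))) = Add(Rational(-4, 3), Mul(Rational(1, 3), Pow(c, -1))))
Function('y')(K) = Mul(K, Pow(Add(Mul(-3, K), Mul(-3, Pow(K, 2)), Mul(-3, K, Add(3, K))), -1)) (Function('y')(K) = Mul(K, Pow(Mul(-3, Add(Add(Pow(K, 2), Mul(Add(3, K), K)), K)), -1)) = Mul(K, Pow(Mul(-3, Add(Add(Pow(K, 2), Mul(K, Add(3, K))), K)), -1)) = Mul(K, Pow(Mul(-3, Add(K, Pow(K, 2), Mul(K, Add(3, K)))), -1)) = Mul(K, Pow(Add(Mul(-3, K), Mul(-3, Pow(K, 2)), Mul(-3, K, Add(3, K))), -1)))
Add(Function('H')(-2), Mul(Mul(Function('y')(-5), Pow(-29, -1)), -44)) = Add(Mul(Rational(1, 3), Pow(-2, -1), Add(1, Mul(-4, -2))), Mul(Mul(Mul(-1, Pow(Add(12, Mul(6, -5)), -1)), Pow(-29, -1)), -44)) = Add(Mul(Rational(1, 3), Rational(-1, 2), Add(1, 8)), Mul(Mul(Mul(-1, Pow(Add(12, -30), -1)), Rational(-1, 29)), -44)) = Add(Mul(Rational(1, 3), Rational(-1, 2), 9), Mul(Mul(Mul(-1, Pow(-18, -1)), Rational(-1, 29)), -44)) = Add(Rational(-3, 2), Mul(Mul(Mul(-1, Rational(-1, 18)), Rational(-1, 29)), -44)) = Add(Rational(-3, 2), Mul(Mul(Rational(1, 18), Rational(-1, 29)), -44)) = Add(Rational(-3, 2), Mul(Rational(-1, 522), -44)) = Add(Rational(-3, 2), Rational(22, 261)) = Rational(-739, 522)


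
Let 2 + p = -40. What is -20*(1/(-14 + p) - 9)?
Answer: 2525/14 ≈ 180.36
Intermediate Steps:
p = -42 (p = -2 - 40 = -42)
-20*(1/(-14 + p) - 9) = -20*(1/(-14 - 42) - 9) = -20*(1/(-56) - 9) = -20*(-1/56 - 9) = -20*(-505/56) = 2525/14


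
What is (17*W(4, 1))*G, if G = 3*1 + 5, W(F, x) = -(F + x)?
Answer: -680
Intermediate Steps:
W(F, x) = -F - x
G = 8 (G = 3 + 5 = 8)
(17*W(4, 1))*G = (17*(-1*4 - 1*1))*8 = (17*(-4 - 1))*8 = (17*(-5))*8 = -85*8 = -680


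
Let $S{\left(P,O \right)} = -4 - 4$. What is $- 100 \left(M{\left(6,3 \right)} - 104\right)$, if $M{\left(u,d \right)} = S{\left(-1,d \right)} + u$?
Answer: $10600$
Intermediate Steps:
$S{\left(P,O \right)} = -8$ ($S{\left(P,O \right)} = -4 - 4 = -8$)
$M{\left(u,d \right)} = -8 + u$
$- 100 \left(M{\left(6,3 \right)} - 104\right) = - 100 \left(\left(-8 + 6\right) - 104\right) = - 100 \left(-2 - 104\right) = \left(-100\right) \left(-106\right) = 10600$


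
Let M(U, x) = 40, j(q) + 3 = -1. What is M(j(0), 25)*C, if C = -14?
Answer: -560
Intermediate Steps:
j(q) = -4 (j(q) = -3 - 1 = -4)
M(j(0), 25)*C = 40*(-14) = -560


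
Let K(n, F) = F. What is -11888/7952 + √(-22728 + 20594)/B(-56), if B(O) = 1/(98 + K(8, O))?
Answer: -743/497 + 42*I*√2134 ≈ -1.495 + 1940.2*I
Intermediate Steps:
B(O) = 1/(98 + O)
-11888/7952 + √(-22728 + 20594)/B(-56) = -11888/7952 + √(-22728 + 20594)/(1/(98 - 56)) = -11888*1/7952 + √(-2134)/(1/42) = -743/497 + (I*√2134)/(1/42) = -743/497 + (I*√2134)*42 = -743/497 + 42*I*√2134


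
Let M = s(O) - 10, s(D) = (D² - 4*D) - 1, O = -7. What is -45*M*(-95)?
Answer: 282150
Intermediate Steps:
s(D) = -1 + D² - 4*D
M = 66 (M = (-1 + (-7)² - 4*(-7)) - 10 = (-1 + 49 + 28) - 10 = 76 - 10 = 66)
-45*M*(-95) = -45*66*(-95) = -2970*(-95) = 282150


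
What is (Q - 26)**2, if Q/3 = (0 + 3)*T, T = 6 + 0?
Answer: 784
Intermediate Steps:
T = 6
Q = 54 (Q = 3*((0 + 3)*6) = 3*(3*6) = 3*18 = 54)
(Q - 26)**2 = (54 - 26)**2 = 28**2 = 784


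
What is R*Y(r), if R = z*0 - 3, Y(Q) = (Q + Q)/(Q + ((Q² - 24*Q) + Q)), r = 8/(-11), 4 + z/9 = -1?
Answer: 33/125 ≈ 0.26400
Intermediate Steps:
z = -45 (z = -36 + 9*(-1) = -36 - 9 = -45)
r = -8/11 (r = 8*(-1/11) = -8/11 ≈ -0.72727)
Y(Q) = 2*Q/(Q² - 22*Q) (Y(Q) = (2*Q)/(Q + (Q² - 23*Q)) = (2*Q)/(Q² - 22*Q) = 2*Q/(Q² - 22*Q))
R = -3 (R = -45*0 - 3 = 0 - 3 = -3)
R*Y(r) = -6/(-22 - 8/11) = -6/(-250/11) = -6*(-11)/250 = -3*(-11/125) = 33/125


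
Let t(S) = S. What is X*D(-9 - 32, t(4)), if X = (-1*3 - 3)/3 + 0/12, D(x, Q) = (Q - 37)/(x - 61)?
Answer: -11/17 ≈ -0.64706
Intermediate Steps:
D(x, Q) = (-37 + Q)/(-61 + x)
X = -2 (X = (-3 - 3)*(⅓) + 0*(1/12) = -6*⅓ + 0 = -2 + 0 = -2)
X*D(-9 - 32, t(4)) = -2*(-37 + 4)/(-61 + (-9 - 32)) = -2*(-33)/(-61 - 41) = -2*(-33)/(-102) = -(-1)*(-33)/51 = -2*11/34 = -11/17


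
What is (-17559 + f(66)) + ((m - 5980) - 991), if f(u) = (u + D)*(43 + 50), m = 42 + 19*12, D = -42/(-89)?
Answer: -1608952/89 ≈ -18078.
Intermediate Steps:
D = 42/89 (D = -42*(-1/89) = 42/89 ≈ 0.47191)
m = 270 (m = 42 + 228 = 270)
f(u) = 3906/89 + 93*u (f(u) = (u + 42/89)*(43 + 50) = (42/89 + u)*93 = 3906/89 + 93*u)
(-17559 + f(66)) + ((m - 5980) - 991) = (-17559 + (3906/89 + 93*66)) + ((270 - 5980) - 991) = (-17559 + (3906/89 + 6138)) + (-5710 - 991) = (-17559 + 550188/89) - 6701 = -1012563/89 - 6701 = -1608952/89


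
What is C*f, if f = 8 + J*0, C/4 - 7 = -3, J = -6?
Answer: 128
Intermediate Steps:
C = 16 (C = 28 + 4*(-3) = 28 - 12 = 16)
f = 8 (f = 8 - 6*0 = 8 + 0 = 8)
C*f = 16*8 = 128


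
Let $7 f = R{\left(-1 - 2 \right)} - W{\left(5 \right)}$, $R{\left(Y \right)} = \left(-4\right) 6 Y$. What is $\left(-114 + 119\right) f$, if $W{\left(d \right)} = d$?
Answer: $\frac{335}{7} \approx 47.857$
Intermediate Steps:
$R{\left(Y \right)} = - 24 Y$
$f = \frac{67}{7}$ ($f = \frac{- 24 \left(-1 - 2\right) - 5}{7} = \frac{\left(-24\right) \left(-3\right) - 5}{7} = \frac{72 - 5}{7} = \frac{1}{7} \cdot 67 = \frac{67}{7} \approx 9.5714$)
$\left(-114 + 119\right) f = \left(-114 + 119\right) \frac{67}{7} = 5 \cdot \frac{67}{7} = \frac{335}{7}$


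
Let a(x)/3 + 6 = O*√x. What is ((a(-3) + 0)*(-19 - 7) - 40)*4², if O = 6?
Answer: 6848 - 7488*I*√3 ≈ 6848.0 - 12970.0*I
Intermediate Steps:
a(x) = -18 + 18*√x (a(x) = -18 + 3*(6*√x) = -18 + 18*√x)
((a(-3) + 0)*(-19 - 7) - 40)*4² = (((-18 + 18*√(-3)) + 0)*(-19 - 7) - 40)*4² = (((-18 + 18*(I*√3)) + 0)*(-26) - 40)*16 = (((-18 + 18*I*√3) + 0)*(-26) - 40)*16 = ((-18 + 18*I*√3)*(-26) - 40)*16 = ((468 - 468*I*√3) - 40)*16 = (428 - 468*I*√3)*16 = 6848 - 7488*I*√3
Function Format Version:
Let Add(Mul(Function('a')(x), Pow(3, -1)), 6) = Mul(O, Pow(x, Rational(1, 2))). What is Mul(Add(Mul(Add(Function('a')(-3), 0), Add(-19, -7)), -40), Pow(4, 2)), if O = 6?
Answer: Add(6848, Mul(-7488, I, Pow(3, Rational(1, 2)))) ≈ Add(6848.0, Mul(-12970., I))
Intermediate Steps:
Function('a')(x) = Add(-18, Mul(18, Pow(x, Rational(1, 2)))) (Function('a')(x) = Add(-18, Mul(3, Mul(6, Pow(x, Rational(1, 2))))) = Add(-18, Mul(18, Pow(x, Rational(1, 2)))))
Mul(Add(Mul(Add(Function('a')(-3), 0), Add(-19, -7)), -40), Pow(4, 2)) = Mul(Add(Mul(Add(Add(-18, Mul(18, Pow(-3, Rational(1, 2)))), 0), Add(-19, -7)), -40), Pow(4, 2)) = Mul(Add(Mul(Add(Add(-18, Mul(18, Mul(I, Pow(3, Rational(1, 2))))), 0), -26), -40), 16) = Mul(Add(Mul(Add(Add(-18, Mul(18, I, Pow(3, Rational(1, 2)))), 0), -26), -40), 16) = Mul(Add(Mul(Add(-18, Mul(18, I, Pow(3, Rational(1, 2)))), -26), -40), 16) = Mul(Add(Add(468, Mul(-468, I, Pow(3, Rational(1, 2)))), -40), 16) = Mul(Add(428, Mul(-468, I, Pow(3, Rational(1, 2)))), 16) = Add(6848, Mul(-7488, I, Pow(3, Rational(1, 2))))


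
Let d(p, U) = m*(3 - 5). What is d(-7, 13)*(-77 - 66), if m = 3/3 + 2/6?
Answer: 1144/3 ≈ 381.33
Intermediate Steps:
m = 4/3 (m = 3*(⅓) + 2*(⅙) = 1 + ⅓ = 4/3 ≈ 1.3333)
d(p, U) = -8/3 (d(p, U) = 4*(3 - 5)/3 = (4/3)*(-2) = -8/3)
d(-7, 13)*(-77 - 66) = -8*(-77 - 66)/3 = -8/3*(-143) = 1144/3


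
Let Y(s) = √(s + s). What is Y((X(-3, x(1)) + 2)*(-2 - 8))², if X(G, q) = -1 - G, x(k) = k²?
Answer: -80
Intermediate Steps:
Y(s) = √2*√s (Y(s) = √(2*s) = √2*√s)
Y((X(-3, x(1)) + 2)*(-2 - 8))² = (√2*√(((-1 - 1*(-3)) + 2)*(-2 - 8)))² = (√2*√(((-1 + 3) + 2)*(-10)))² = (√2*√((2 + 2)*(-10)))² = (√2*√(4*(-10)))² = (√2*√(-40))² = (√2*(2*I*√10))² = (4*I*√5)² = -80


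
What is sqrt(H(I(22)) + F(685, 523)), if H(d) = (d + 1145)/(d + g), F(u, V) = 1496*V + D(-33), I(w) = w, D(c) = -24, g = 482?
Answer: sqrt(5520517842)/84 ≈ 884.53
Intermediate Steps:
F(u, V) = -24 + 1496*V (F(u, V) = 1496*V - 24 = -24 + 1496*V)
H(d) = (1145 + d)/(482 + d) (H(d) = (d + 1145)/(d + 482) = (1145 + d)/(482 + d))
sqrt(H(I(22)) + F(685, 523)) = sqrt((1145 + 22)/(482 + 22) + (-24 + 1496*523)) = sqrt(1167/504 + (-24 + 782408)) = sqrt((1/504)*1167 + 782384) = sqrt(389/168 + 782384) = sqrt(131440901/168) = sqrt(5520517842)/84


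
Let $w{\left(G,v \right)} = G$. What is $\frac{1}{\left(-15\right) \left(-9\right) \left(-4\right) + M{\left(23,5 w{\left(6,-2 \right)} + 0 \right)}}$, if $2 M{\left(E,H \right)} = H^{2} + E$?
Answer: $- \frac{2}{157} \approx -0.012739$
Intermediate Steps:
$M{\left(E,H \right)} = \frac{E}{2} + \frac{H^{2}}{2}$ ($M{\left(E,H \right)} = \frac{H^{2} + E}{2} = \frac{E + H^{2}}{2} = \frac{E}{2} + \frac{H^{2}}{2}$)
$\frac{1}{\left(-15\right) \left(-9\right) \left(-4\right) + M{\left(23,5 w{\left(6,-2 \right)} + 0 \right)}} = \frac{1}{\left(-15\right) \left(-9\right) \left(-4\right) + \left(\frac{1}{2} \cdot 23 + \frac{\left(5 \cdot 6 + 0\right)^{2}}{2}\right)} = \frac{1}{135 \left(-4\right) + \left(\frac{23}{2} + \frac{\left(30 + 0\right)^{2}}{2}\right)} = \frac{1}{-540 + \left(\frac{23}{2} + \frac{30^{2}}{2}\right)} = \frac{1}{-540 + \left(\frac{23}{2} + \frac{1}{2} \cdot 900\right)} = \frac{1}{-540 + \left(\frac{23}{2} + 450\right)} = \frac{1}{-540 + \frac{923}{2}} = \frac{1}{- \frac{157}{2}} = - \frac{2}{157}$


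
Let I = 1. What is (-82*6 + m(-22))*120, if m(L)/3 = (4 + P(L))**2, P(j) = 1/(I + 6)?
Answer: -2590200/49 ≈ -52861.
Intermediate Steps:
P(j) = 1/7 (P(j) = 1/(1 + 6) = 1/7)
m(L) = 2523/49 (m(L) = 3*(4 + 1/7)**2 = 3*(29/7)**2 = 3*(841/49) = 2523/49)
(-82*6 + m(-22))*120 = (-82*6 + 2523/49)*120 = (-492 + 2523/49)*120 = -21585/49*120 = -2590200/49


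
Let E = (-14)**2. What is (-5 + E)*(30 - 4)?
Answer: 4966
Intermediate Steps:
E = 196
(-5 + E)*(30 - 4) = (-5 + 196)*(30 - 4) = 191*26 = 4966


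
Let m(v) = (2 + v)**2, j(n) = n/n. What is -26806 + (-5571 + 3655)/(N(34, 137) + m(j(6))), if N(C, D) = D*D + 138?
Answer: -126766053/4729 ≈ -26806.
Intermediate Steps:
j(n) = 1
N(C, D) = 138 + D**2 (N(C, D) = D**2 + 138 = 138 + D**2)
-26806 + (-5571 + 3655)/(N(34, 137) + m(j(6))) = -26806 + (-5571 + 3655)/((138 + 137**2) + (2 + 1)**2) = -26806 - 1916/((138 + 18769) + 3**2) = -26806 - 1916/(18907 + 9) = -26806 - 1916/18916 = -26806 - 1916*1/18916 = -26806 - 479/4729 = -126766053/4729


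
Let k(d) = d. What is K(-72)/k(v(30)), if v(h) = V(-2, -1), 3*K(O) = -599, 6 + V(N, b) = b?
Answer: 599/21 ≈ 28.524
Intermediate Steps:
V(N, b) = -6 + b
K(O) = -599/3 (K(O) = (⅓)*(-599) = -599/3)
v(h) = -7 (v(h) = -6 - 1 = -7)
K(-72)/k(v(30)) = -599/3/(-7) = -599/3*(-⅐) = 599/21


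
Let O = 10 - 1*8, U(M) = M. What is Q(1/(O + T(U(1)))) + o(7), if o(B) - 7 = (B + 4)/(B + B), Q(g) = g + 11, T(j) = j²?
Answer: 803/42 ≈ 19.119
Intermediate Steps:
O = 2 (O = 10 - 8 = 2)
Q(g) = 11 + g
o(B) = 7 + (4 + B)/(2*B) (o(B) = 7 + (B + 4)/(B + B) = 7 + (4 + B)/((2*B)) = 7 + (4 + B)*(1/(2*B)) = 7 + (4 + B)/(2*B))
Q(1/(O + T(U(1)))) + o(7) = (11 + 1/(2 + 1²)) + (15/2 + 2/7) = (11 + 1/(2 + 1)) + (15/2 + 2*(⅐)) = (11 + 1/3) + (15/2 + 2/7) = (11 + ⅓) + 109/14 = 34/3 + 109/14 = 803/42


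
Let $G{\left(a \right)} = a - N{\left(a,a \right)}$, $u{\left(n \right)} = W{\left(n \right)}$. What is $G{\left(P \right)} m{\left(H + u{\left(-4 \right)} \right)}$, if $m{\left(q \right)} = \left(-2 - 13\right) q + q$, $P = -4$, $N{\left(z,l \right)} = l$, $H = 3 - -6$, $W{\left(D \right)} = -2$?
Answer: $0$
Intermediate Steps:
$H = 9$ ($H = 3 + 6 = 9$)
$u{\left(n \right)} = -2$
$G{\left(a \right)} = 0$ ($G{\left(a \right)} = a - a = 0$)
$m{\left(q \right)} = - 14 q$ ($m{\left(q \right)} = \left(-2 - 13\right) q + q = - 15 q + q = - 14 q$)
$G{\left(P \right)} m{\left(H + u{\left(-4 \right)} \right)} = 0 \left(- 14 \left(9 - 2\right)\right) = 0 \left(\left(-14\right) 7\right) = 0 \left(-98\right) = 0$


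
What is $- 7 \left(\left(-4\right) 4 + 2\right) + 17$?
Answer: $115$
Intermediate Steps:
$- 7 \left(\left(-4\right) 4 + 2\right) + 17 = - 7 \left(-16 + 2\right) + 17 = \left(-7\right) \left(-14\right) + 17 = 98 + 17 = 115$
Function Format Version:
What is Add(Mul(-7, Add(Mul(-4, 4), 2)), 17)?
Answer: 115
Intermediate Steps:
Add(Mul(-7, Add(Mul(-4, 4), 2)), 17) = Add(Mul(-7, Add(-16, 2)), 17) = Add(Mul(-7, -14), 17) = Add(98, 17) = 115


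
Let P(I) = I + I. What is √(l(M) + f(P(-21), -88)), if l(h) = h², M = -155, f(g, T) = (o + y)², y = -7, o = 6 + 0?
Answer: √24026 ≈ 155.00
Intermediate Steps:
P(I) = 2*I
o = 6
f(g, T) = 1 (f(g, T) = (6 - 7)² = (-1)² = 1)
√(l(M) + f(P(-21), -88)) = √((-155)² + 1) = √(24025 + 1) = √24026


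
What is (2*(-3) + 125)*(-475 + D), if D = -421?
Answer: -106624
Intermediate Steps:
(2*(-3) + 125)*(-475 + D) = (2*(-3) + 125)*(-475 - 421) = (-6 + 125)*(-896) = 119*(-896) = -106624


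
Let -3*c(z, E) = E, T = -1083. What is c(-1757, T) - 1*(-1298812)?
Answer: 1299173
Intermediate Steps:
c(z, E) = -E/3
c(-1757, T) - 1*(-1298812) = -⅓*(-1083) - 1*(-1298812) = 361 + 1298812 = 1299173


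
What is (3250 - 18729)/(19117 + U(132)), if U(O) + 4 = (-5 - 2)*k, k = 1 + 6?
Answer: -15479/19064 ≈ -0.81195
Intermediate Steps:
k = 7
U(O) = -53 (U(O) = -4 + (-5 - 2)*7 = -4 - 7*7 = -4 - 49 = -53)
(3250 - 18729)/(19117 + U(132)) = (3250 - 18729)/(19117 - 53) = -15479/19064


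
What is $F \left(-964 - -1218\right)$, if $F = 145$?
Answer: $36830$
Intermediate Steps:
$F \left(-964 - -1218\right) = 145 \left(-964 - -1218\right) = 145 \left(-964 + 1218\right) = 145 \cdot 254 = 36830$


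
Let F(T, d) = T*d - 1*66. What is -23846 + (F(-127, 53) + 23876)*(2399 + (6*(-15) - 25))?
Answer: 38984590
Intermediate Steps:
F(T, d) = -66 + T*d (F(T, d) = T*d - 66 = -66 + T*d)
-23846 + (F(-127, 53) + 23876)*(2399 + (6*(-15) - 25)) = -23846 + ((-66 - 127*53) + 23876)*(2399 + (6*(-15) - 25)) = -23846 + ((-66 - 6731) + 23876)*(2399 + (-90 - 25)) = -23846 + (-6797 + 23876)*(2399 - 115) = -23846 + 17079*2284 = -23846 + 39008436 = 38984590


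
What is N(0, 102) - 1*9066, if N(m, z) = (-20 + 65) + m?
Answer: -9021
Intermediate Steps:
N(m, z) = 45 + m
N(0, 102) - 1*9066 = (45 + 0) - 1*9066 = 45 - 9066 = -9021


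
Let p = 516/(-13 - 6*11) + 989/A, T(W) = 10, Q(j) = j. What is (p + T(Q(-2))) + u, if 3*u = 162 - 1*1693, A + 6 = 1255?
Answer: -149804230/296013 ≈ -506.07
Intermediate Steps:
A = 1249 (A = -6 + 1255 = 1249)
u = -1531/3 (u = (162 - 1*1693)/3 = (162 - 1693)/3 = (⅓)*(-1531) = -1531/3 ≈ -510.33)
p = -566353/98671 (p = 516/(-13 - 6*11) + 989/1249 = 516/(-13 - 66) + 989*(1/1249) = 516/(-79) + 989/1249 = 516*(-1/79) + 989/1249 = -516/79 + 989/1249 = -566353/98671 ≈ -5.7398)
(p + T(Q(-2))) + u = (-566353/98671 + 10) - 1531/3 = 420357/98671 - 1531/3 = -149804230/296013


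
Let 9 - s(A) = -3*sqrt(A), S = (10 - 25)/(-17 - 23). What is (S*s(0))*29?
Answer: 783/8 ≈ 97.875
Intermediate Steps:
S = 3/8 (S = -15/(-40) = -15*(-1/40) = 3/8 ≈ 0.37500)
s(A) = 9 + 3*sqrt(A) (s(A) = 9 - (-3)*sqrt(A) = 9 + 3*sqrt(A))
(S*s(0))*29 = (3*(9 + 3*sqrt(0))/8)*29 = (3*(9 + 3*0)/8)*29 = (3*(9 + 0)/8)*29 = ((3/8)*9)*29 = (27/8)*29 = 783/8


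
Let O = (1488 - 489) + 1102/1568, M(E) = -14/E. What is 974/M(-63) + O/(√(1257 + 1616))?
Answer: 4383 + 783767*√17/173264 ≈ 4401.6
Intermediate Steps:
O = 783767/784 (O = 999 + 1102*(1/1568) = 999 + 551/784 = 783767/784 ≈ 999.70)
974/M(-63) + O/(√(1257 + 1616)) = 974/((-14/(-63))) + 783767/(784*(√(1257 + 1616))) = 974/((-14*(-1/63))) + 783767/(784*(√2873)) = 974/(2/9) + 783767/(784*((13*√17))) = 974*(9/2) + 783767*(√17/221)/784 = 4383 + 783767*√17/173264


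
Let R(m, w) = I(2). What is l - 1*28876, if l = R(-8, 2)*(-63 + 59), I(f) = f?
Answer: -28884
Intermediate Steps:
R(m, w) = 2
l = -8 (l = 2*(-63 + 59) = 2*(-4) = -8)
l - 1*28876 = -8 - 1*28876 = -8 - 28876 = -28884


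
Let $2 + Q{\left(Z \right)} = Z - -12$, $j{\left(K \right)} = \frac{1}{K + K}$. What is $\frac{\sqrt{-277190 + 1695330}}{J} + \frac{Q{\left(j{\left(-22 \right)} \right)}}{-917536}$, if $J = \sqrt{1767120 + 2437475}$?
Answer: $- \frac{439}{40371584} + \frac{2 \sqrt{59627043533}}{840919} \approx 0.58075$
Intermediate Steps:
$j{\left(K \right)} = \frac{1}{2 K}$
$J = \sqrt{4204595} \approx 2050.5$
$Q{\left(Z \right)} = 10 + Z$ ($Q{\left(Z \right)} = -2 + \left(Z - -12\right) = -2 + \left(Z + 12\right) = -2 + \left(12 + Z\right) = 10 + Z$)
$\frac{\sqrt{-277190 + 1695330}}{J} + \frac{Q{\left(j{\left(-22 \right)} \right)}}{-917536} = \frac{\sqrt{-277190 + 1695330}}{\sqrt{4204595}} + \frac{10 + \frac{1}{2 \left(-22\right)}}{-917536} = \sqrt{1418140} \frac{\sqrt{4204595}}{4204595} + \left(10 + \frac{1}{2} \left(- \frac{1}{22}\right)\right) \left(- \frac{1}{917536}\right) = 2 \sqrt{354535} \frac{\sqrt{4204595}}{4204595} + \left(10 - \frac{1}{44}\right) \left(- \frac{1}{917536}\right) = \frac{2 \sqrt{59627043533}}{840919} + \frac{439}{44} \left(- \frac{1}{917536}\right) = \frac{2 \sqrt{59627043533}}{840919} - \frac{439}{40371584} = - \frac{439}{40371584} + \frac{2 \sqrt{59627043533}}{840919}$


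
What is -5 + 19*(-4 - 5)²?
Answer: 1534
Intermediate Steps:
-5 + 19*(-4 - 5)² = -5 + 19*(-9)² = -5 + 19*81 = -5 + 1539 = 1534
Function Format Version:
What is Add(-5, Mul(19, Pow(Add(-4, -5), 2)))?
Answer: 1534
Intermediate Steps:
Add(-5, Mul(19, Pow(Add(-4, -5), 2))) = Add(-5, Mul(19, Pow(-9, 2))) = Add(-5, Mul(19, 81)) = Add(-5, 1539) = 1534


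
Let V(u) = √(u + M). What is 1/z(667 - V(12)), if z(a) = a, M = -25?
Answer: 667/444902 + I*√13/444902 ≈ 0.0014992 + 8.1042e-6*I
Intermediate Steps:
V(u) = √(-25 + u) (V(u) = √(u - 25) = √(-25 + u))
1/z(667 - V(12)) = 1/(667 - √(-25 + 12)) = 1/(667 - √(-13)) = 1/(667 - I*√13)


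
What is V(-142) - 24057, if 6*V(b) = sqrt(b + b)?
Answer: -24057 + I*sqrt(71)/3 ≈ -24057.0 + 2.8087*I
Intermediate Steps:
V(b) = sqrt(2)*sqrt(b)/6 (V(b) = sqrt(b + b)/6 = sqrt(2*b)/6 = (sqrt(2)*sqrt(b))/6 = sqrt(2)*sqrt(b)/6)
V(-142) - 24057 = sqrt(2)*sqrt(-142)/6 - 24057 = sqrt(2)*(I*sqrt(142))/6 - 24057 = I*sqrt(71)/3 - 24057 = -24057 + I*sqrt(71)/3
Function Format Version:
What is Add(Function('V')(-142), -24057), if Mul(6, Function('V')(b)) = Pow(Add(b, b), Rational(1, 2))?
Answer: Add(-24057, Mul(Rational(1, 3), I, Pow(71, Rational(1, 2)))) ≈ Add(-24057., Mul(2.8087, I))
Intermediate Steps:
Function('V')(b) = Mul(Rational(1, 6), Pow(2, Rational(1, 2)), Pow(b, Rational(1, 2))) (Function('V')(b) = Mul(Rational(1, 6), Pow(Add(b, b), Rational(1, 2))) = Mul(Rational(1, 6), Pow(Mul(2, b), Rational(1, 2))) = Mul(Rational(1, 6), Mul(Pow(2, Rational(1, 2)), Pow(b, Rational(1, 2)))) = Mul(Rational(1, 6), Pow(2, Rational(1, 2)), Pow(b, Rational(1, 2))))
Add(Function('V')(-142), -24057) = Add(Mul(Rational(1, 6), Pow(2, Rational(1, 2)), Pow(-142, Rational(1, 2))), -24057) = Add(Mul(Rational(1, 6), Pow(2, Rational(1, 2)), Mul(I, Pow(142, Rational(1, 2)))), -24057) = Add(Mul(Rational(1, 3), I, Pow(71, Rational(1, 2))), -24057) = Add(-24057, Mul(Rational(1, 3), I, Pow(71, Rational(1, 2))))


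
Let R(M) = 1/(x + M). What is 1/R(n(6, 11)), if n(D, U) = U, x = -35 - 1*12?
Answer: -36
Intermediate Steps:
x = -47 (x = -35 - 12 = -47)
R(M) = 1/(-47 + M)
1/R(n(6, 11)) = 1/(1/(-47 + 11)) = 1/(1/(-36)) = 1/(-1/36) = -36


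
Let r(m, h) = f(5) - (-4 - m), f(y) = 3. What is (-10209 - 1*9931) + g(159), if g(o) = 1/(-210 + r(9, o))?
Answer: -3907161/194 ≈ -20140.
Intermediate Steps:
r(m, h) = 7 + m (r(m, h) = 3 - (-4 - m) = 3 + (4 + m) = 7 + m)
g(o) = -1/194 (g(o) = 1/(-210 + (7 + 9)) = 1/(-210 + 16) = 1/(-194) = -1/194)
(-10209 - 1*9931) + g(159) = (-10209 - 1*9931) - 1/194 = (-10209 - 9931) - 1/194 = -20140 - 1/194 = -3907161/194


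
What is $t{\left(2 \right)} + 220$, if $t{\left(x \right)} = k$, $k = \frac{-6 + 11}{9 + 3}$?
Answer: $\frac{2645}{12} \approx 220.42$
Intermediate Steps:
$k = \frac{5}{12} \approx 0.41667$
$t{\left(x \right)} = \frac{5}{12}$
$t{\left(2 \right)} + 220 = \frac{5}{12} + 220 = \frac{2645}{12}$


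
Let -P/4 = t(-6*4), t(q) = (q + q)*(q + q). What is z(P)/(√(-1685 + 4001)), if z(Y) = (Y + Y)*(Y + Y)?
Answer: 56623104*√579/193 ≈ 7.0595e+6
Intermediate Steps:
t(q) = 4*q² (t(q) = (2*q)*(2*q) = 4*q²)
P = -9216 (P = -16*(-6*4)² = -16*(-24)² = -16*576 = -4*2304 = -9216)
z(Y) = 4*Y² (z(Y) = (2*Y)*(2*Y) = 4*Y²)
z(P)/(√(-1685 + 4001)) = (4*(-9216)²)/(√(-1685 + 4001)) = (4*84934656)/(√2316) = 339738624/((2*√579)) = 339738624*(√579/1158) = 56623104*√579/193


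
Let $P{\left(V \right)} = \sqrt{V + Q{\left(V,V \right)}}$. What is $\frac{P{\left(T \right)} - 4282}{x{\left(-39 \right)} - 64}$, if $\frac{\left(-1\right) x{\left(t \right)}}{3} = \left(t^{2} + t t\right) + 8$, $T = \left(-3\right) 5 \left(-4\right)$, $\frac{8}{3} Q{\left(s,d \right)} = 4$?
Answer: $\frac{2141}{4607} - \frac{\sqrt{246}}{18428} \approx 0.46388$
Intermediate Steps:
$Q{\left(s,d \right)} = \frac{3}{2}$ ($Q{\left(s,d \right)} = \frac{3}{8} \cdot 4 = \frac{3}{2}$)
$T = 60$ ($T = \left(-15\right) \left(-4\right) = 60$)
$x{\left(t \right)} = -24 - 6 t^{2}$ ($x{\left(t \right)} = - 3 \left(\left(t^{2} + t t\right) + 8\right) = - 3 \left(\left(t^{2} + t^{2}\right) + 8\right) = - 3 \left(2 t^{2} + 8\right) = - 3 \left(8 + 2 t^{2}\right) = -24 - 6 t^{2}$)
$P{\left(V \right)} = \sqrt{\frac{3}{2} + V}$ ($P{\left(V \right)} = \sqrt{V + \frac{3}{2}} = \sqrt{\frac{3}{2} + V}$)
$\frac{P{\left(T \right)} - 4282}{x{\left(-39 \right)} - 64} = \frac{\frac{\sqrt{6 + 4 \cdot 60}}{2} - 4282}{\left(-24 - 6 \left(-39\right)^{2}\right) - 64} = \frac{\frac{\sqrt{6 + 240}}{2} - 4282}{\left(-24 - 9126\right) - 64} = \frac{\frac{\sqrt{246}}{2} - 4282}{\left(-24 - 9126\right) - 64} = \frac{-4282 + \frac{\sqrt{246}}{2}}{-9150 - 64} = \frac{-4282 + \frac{\sqrt{246}}{2}}{-9214} = \left(-4282 + \frac{\sqrt{246}}{2}\right) \left(- \frac{1}{9214}\right) = \frac{2141}{4607} - \frac{\sqrt{246}}{18428}$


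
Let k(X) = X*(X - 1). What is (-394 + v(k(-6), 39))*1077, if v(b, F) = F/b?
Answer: -5926731/14 ≈ -4.2334e+5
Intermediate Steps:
k(X) = X*(-1 + X)
(-394 + v(k(-6), 39))*1077 = (-394 + 39/((-6*(-1 - 6))))*1077 = (-394 + 39/((-6*(-7))))*1077 = (-394 + 39/42)*1077 = (-394 + 39*(1/42))*1077 = (-394 + 13/14)*1077 = -5503/14*1077 = -5926731/14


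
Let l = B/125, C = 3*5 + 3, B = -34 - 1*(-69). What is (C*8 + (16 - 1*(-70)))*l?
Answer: 322/5 ≈ 64.400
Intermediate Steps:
B = 35 (B = -34 + 69 = 35)
C = 18 (C = 15 + 3 = 18)
l = 7/25 (l = 35/125 = 35*(1/125) = 7/25 ≈ 0.28000)
(C*8 + (16 - 1*(-70)))*l = (18*8 + (16 - 1*(-70)))*(7/25) = (144 + (16 + 70))*(7/25) = (144 + 86)*(7/25) = 230*(7/25) = 322/5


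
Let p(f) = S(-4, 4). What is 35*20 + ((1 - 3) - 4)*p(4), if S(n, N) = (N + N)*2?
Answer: 604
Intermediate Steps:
S(n, N) = 4*N (S(n, N) = (2*N)*2 = 4*N)
p(f) = 16 (p(f) = 4*4 = 16)
35*20 + ((1 - 3) - 4)*p(4) = 35*20 + ((1 - 3) - 4)*16 = 700 + (-2 - 4)*16 = 700 - 6*16 = 700 - 96 = 604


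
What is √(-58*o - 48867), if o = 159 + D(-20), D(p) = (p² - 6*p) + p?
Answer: I*√87089 ≈ 295.11*I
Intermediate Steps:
D(p) = p² - 5*p
o = 659 (o = 159 - 20*(-5 - 20) = 159 - 20*(-25) = 159 + 500 = 659)
√(-58*o - 48867) = √(-58*659 - 48867) = √(-38222 - 48867) = √(-87089) = I*√87089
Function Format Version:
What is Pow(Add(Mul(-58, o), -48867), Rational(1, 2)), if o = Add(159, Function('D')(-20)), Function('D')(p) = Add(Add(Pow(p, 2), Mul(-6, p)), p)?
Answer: Mul(I, Pow(87089, Rational(1, 2))) ≈ Mul(295.11, I)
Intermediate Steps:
Function('D')(p) = Add(Pow(p, 2), Mul(-5, p))
o = 659 (o = Add(159, Mul(-20, Add(-5, -20))) = Add(159, Mul(-20, -25)) = Add(159, 500) = 659)
Pow(Add(Mul(-58, o), -48867), Rational(1, 2)) = Pow(Add(Mul(-58, 659), -48867), Rational(1, 2)) = Pow(Add(-38222, -48867), Rational(1, 2)) = Pow(-87089, Rational(1, 2)) = Mul(I, Pow(87089, Rational(1, 2)))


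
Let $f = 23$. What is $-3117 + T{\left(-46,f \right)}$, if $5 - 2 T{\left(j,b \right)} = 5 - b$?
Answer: $- \frac{6211}{2} \approx -3105.5$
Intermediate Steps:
$T{\left(j,b \right)} = \frac{b}{2}$ ($T{\left(j,b \right)} = \frac{5}{2} - \frac{5 - b}{2} = \frac{5}{2} + \left(- \frac{5}{2} + \frac{b}{2}\right) = \frac{b}{2}$)
$-3117 + T{\left(-46,f \right)} = -3117 + \frac{1}{2} \cdot 23 = -3117 + \frac{23}{2} = - \frac{6211}{2}$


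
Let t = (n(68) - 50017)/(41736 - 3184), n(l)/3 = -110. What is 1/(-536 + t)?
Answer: -38552/20714219 ≈ -0.0018611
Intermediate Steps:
n(l) = -330 (n(l) = 3*(-110) = -330)
t = -50347/38552 (t = (-330 - 50017)/(41736 - 3184) = -50347/38552 ≈ -1.3060)
1/(-536 + t) = 1/(-536 - 50347/38552) = 1/(-20714219/38552) = -38552/20714219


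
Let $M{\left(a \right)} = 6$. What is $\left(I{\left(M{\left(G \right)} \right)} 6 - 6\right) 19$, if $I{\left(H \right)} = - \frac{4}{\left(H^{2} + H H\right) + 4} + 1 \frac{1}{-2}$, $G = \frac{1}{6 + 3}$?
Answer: $-177$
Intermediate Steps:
$G = \frac{1}{9} \approx 0.11111$
$I{\left(H \right)} = - \frac{1}{2} - \frac{4}{4 + 2 H^{2}}$ ($I{\left(H \right)} = - \frac{4}{\left(H^{2} + H^{2}\right) + 4} + 1 \left(- \frac{1}{2}\right) = - \frac{4}{2 H^{2} + 4} - \frac{1}{2} = - \frac{4}{4 + 2 H^{2}} - \frac{1}{2} = - \frac{1}{2} - \frac{4}{4 + 2 H^{2}}$)
$\left(I{\left(M{\left(G \right)} \right)} 6 - 6\right) 19 = \left(\frac{-6 - 6^{2}}{2 \left(2 + 6^{2}\right)} 6 - 6\right) 19 = \left(\frac{-6 - 36}{2 \left(2 + 36\right)} 6 - 6\right) 19 = \left(\frac{-6 - 36}{2 \cdot 38} \cdot 6 - 6\right) 19 = \left(\frac{1}{2} \cdot \frac{1}{38} \left(-42\right) 6 - 6\right) 19 = \left(\left(- \frac{21}{38}\right) 6 - 6\right) 19 = \left(- \frac{63}{19} - 6\right) 19 = \left(- \frac{177}{19}\right) 19 = -177$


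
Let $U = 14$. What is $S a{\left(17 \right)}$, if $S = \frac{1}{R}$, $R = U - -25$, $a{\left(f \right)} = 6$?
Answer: $\frac{2}{13} \approx 0.15385$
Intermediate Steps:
$R = 39$ ($R = 14 - -25 = 14 + 25 = 39$)
$S = \frac{1}{39} \approx 0.025641$
$S a{\left(17 \right)} = \frac{1}{39} \cdot 6 = \frac{2}{13}$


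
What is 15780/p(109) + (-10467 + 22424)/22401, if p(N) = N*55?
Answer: 85033999/26858799 ≈ 3.1660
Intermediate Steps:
p(N) = 55*N
15780/p(109) + (-10467 + 22424)/22401 = 15780/((55*109)) + (-10467 + 22424)/22401 = 15780/5995 + 11957*(1/22401) = 15780*(1/5995) + 11957/22401 = 3156/1199 + 11957/22401 = 85033999/26858799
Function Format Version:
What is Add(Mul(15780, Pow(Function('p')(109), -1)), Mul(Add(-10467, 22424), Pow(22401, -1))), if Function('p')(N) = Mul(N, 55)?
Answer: Rational(85033999, 26858799) ≈ 3.1660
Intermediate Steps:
Function('p')(N) = Mul(55, N)
Add(Mul(15780, Pow(Function('p')(109), -1)), Mul(Add(-10467, 22424), Pow(22401, -1))) = Add(Mul(15780, Pow(Mul(55, 109), -1)), Mul(Add(-10467, 22424), Pow(22401, -1))) = Add(Mul(15780, Pow(5995, -1)), Mul(11957, Rational(1, 22401))) = Add(Mul(15780, Rational(1, 5995)), Rational(11957, 22401)) = Add(Rational(3156, 1199), Rational(11957, 22401)) = Rational(85033999, 26858799)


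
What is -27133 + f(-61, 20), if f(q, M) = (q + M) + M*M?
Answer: -26774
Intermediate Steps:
f(q, M) = M + q + M² (f(q, M) = (M + q) + M² = M + q + M²)
-27133 + f(-61, 20) = -27133 + (20 - 61 + 20²) = -27133 + (20 - 61 + 400) = -27133 + 359 = -26774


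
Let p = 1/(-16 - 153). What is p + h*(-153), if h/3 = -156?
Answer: 12101075/169 ≈ 71604.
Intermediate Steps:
h = -468 (h = 3*(-156) = -468)
p = -1/169 (p = 1/(-169) = -1/169 ≈ -0.0059172)
p + h*(-153) = -1/169 - 468*(-153) = -1/169 + 71604 = 12101075/169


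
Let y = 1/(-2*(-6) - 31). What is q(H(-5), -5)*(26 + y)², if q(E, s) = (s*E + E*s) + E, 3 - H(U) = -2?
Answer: -10937205/361 ≈ -30297.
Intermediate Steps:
H(U) = 5 (H(U) = 3 - 1*(-2) = 3 + 2 = 5)
q(E, s) = E + 2*E*s (q(E, s) = (E*s + E*s) + E = 2*E*s + E = E + 2*E*s)
y = -1/19 (y = 1/(12 - 31) = 1/(-19) = -1/19 ≈ -0.052632)
q(H(-5), -5)*(26 + y)² = (5*(1 + 2*(-5)))*(26 - 1/19)² = (5*(1 - 10))*(493/19)² = (5*(-9))*(243049/361) = -45*243049/361 = -10937205/361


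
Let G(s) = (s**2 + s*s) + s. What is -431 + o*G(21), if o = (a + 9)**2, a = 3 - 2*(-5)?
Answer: 436621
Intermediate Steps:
a = 13 (a = 3 + 10 = 13)
G(s) = s + 2*s**2 (G(s) = (s**2 + s**2) + s = 2*s**2 + s = s + 2*s**2)
o = 484 (o = (13 + 9)**2 = 22**2 = 484)
-431 + o*G(21) = -431 + 484*(21*(1 + 2*21)) = -431 + 484*(21*(1 + 42)) = -431 + 484*(21*43) = -431 + 484*903 = -431 + 437052 = 436621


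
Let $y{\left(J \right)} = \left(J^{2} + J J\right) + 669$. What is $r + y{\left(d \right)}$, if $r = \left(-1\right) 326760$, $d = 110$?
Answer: $-301891$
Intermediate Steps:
$y{\left(J \right)} = 669 + 2 J^{2}$ ($y{\left(J \right)} = \left(J^{2} + J^{2}\right) + 669 = 2 J^{2} + 669 = 669 + 2 J^{2}$)
$r = -326760$
$r + y{\left(d \right)} = -326760 + \left(669 + 2 \cdot 110^{2}\right) = -326760 + \left(669 + 2 \cdot 12100\right) = -326760 + \left(669 + 24200\right) = -326760 + 24869 = -301891$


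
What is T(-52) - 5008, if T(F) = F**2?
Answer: -2304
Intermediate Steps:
T(-52) - 5008 = (-52)**2 - 5008 = 2704 - 5008 = -2304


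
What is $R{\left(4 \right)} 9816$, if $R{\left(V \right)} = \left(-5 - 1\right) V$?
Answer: $-235584$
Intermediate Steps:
$R{\left(V \right)} = - 6 V$
$R{\left(4 \right)} 9816 = \left(-6\right) 4 \cdot 9816 = \left(-24\right) 9816 = -235584$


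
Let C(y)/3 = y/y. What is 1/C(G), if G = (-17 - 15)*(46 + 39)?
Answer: ⅓ ≈ 0.33333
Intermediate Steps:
G = -2720 (G = -32*85 = -2720)
C(y) = 3 (C(y) = 3*(y/y) = 3*1 = 3)
1/C(G) = 1/3 = ⅓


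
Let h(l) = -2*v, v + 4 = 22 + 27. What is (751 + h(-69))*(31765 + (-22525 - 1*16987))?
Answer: -5120767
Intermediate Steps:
v = 45 (v = -4 + (22 + 27) = -4 + 49 = 45)
h(l) = -90 (h(l) = -2*45 = -90)
(751 + h(-69))*(31765 + (-22525 - 1*16987)) = (751 - 90)*(31765 + (-22525 - 1*16987)) = 661*(31765 + (-22525 - 16987)) = 661*(31765 - 39512) = 661*(-7747) = -5120767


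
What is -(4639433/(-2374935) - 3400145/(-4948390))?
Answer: 2976520099459/2350420920930 ≈ 1.2664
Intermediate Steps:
-(4639433/(-2374935) - 3400145/(-4948390)) = -(4639433*(-1/2374935) - 3400145*(-1/4948390)) = -(-4639433/2374935 + 680029/989678) = -1*(-2976520099459/2350420920930) = 2976520099459/2350420920930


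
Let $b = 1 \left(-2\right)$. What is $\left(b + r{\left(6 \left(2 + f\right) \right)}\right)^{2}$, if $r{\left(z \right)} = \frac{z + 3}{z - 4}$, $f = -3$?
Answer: $\frac{289}{100} \approx 2.89$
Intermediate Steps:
$b = -2$
$r{\left(z \right)} = \frac{3 + z}{-4 + z}$
$\left(b + r{\left(6 \left(2 + f\right) \right)}\right)^{2} = \left(-2 + \frac{3 + 6 \left(2 - 3\right)}{-4 + 6 \left(2 - 3\right)}\right)^{2} = \left(-2 + \frac{3 + 6 \left(-1\right)}{-4 + 6 \left(-1\right)}\right)^{2} = \left(-2 + \frac{3 - 6}{-4 - 6}\right)^{2} = \left(-2 + \frac{1}{-10} \left(-3\right)\right)^{2} = \left(-2 - - \frac{3}{10}\right)^{2} = \left(-2 + \frac{3}{10}\right)^{2} = \left(- \frac{17}{10}\right)^{2} = \frac{289}{100}$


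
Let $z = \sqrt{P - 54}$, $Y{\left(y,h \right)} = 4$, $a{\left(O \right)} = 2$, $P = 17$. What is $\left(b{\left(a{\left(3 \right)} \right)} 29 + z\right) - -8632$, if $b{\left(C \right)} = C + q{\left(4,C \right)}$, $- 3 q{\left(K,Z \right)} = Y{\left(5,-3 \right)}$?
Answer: $\frac{25954}{3} + i \sqrt{37} \approx 8651.3 + 6.0828 i$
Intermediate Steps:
$q{\left(K,Z \right)} = - \frac{4}{3}$ ($q{\left(K,Z \right)} = \left(- \frac{1}{3}\right) 4 = - \frac{4}{3}$)
$b{\left(C \right)} = - \frac{4}{3} + C$ ($b{\left(C \right)} = C - \frac{4}{3} = - \frac{4}{3} + C$)
$z = i \sqrt{37}$ ($z = \sqrt{17 - 54} = \sqrt{-37} = i \sqrt{37} \approx 6.0828 i$)
$\left(b{\left(a{\left(3 \right)} \right)} 29 + z\right) - -8632 = \left(\left(- \frac{4}{3} + 2\right) 29 + i \sqrt{37}\right) - -8632 = \left(\frac{2}{3} \cdot 29 + i \sqrt{37}\right) + 8632 = \left(\frac{58}{3} + i \sqrt{37}\right) + 8632 = \frac{25954}{3} + i \sqrt{37}$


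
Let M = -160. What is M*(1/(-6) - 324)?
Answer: 155600/3 ≈ 51867.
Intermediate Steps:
M*(1/(-6) - 324) = -160*(1/(-6) - 324) = -160*(-⅙ - 324) = -160*(-1945/6) = 155600/3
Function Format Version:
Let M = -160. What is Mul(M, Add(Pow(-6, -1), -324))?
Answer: Rational(155600, 3) ≈ 51867.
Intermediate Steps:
Mul(M, Add(Pow(-6, -1), -324)) = Mul(-160, Add(Pow(-6, -1), -324)) = Mul(-160, Add(Rational(-1, 6), -324)) = Mul(-160, Rational(-1945, 6)) = Rational(155600, 3)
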